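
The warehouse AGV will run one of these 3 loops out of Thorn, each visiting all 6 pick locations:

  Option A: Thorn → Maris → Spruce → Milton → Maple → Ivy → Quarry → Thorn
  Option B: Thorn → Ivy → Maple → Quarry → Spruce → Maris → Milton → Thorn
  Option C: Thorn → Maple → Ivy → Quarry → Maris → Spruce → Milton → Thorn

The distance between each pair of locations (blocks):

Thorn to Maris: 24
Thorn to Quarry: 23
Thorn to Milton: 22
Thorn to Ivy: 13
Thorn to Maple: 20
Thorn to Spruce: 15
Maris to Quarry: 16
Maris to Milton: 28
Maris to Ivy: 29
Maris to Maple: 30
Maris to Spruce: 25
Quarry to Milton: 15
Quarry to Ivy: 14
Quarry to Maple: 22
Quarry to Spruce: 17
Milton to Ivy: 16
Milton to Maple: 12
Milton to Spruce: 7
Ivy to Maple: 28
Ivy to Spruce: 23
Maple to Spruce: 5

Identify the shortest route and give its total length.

Shortest is Option C, total 132 blocks.

Option A: 24 + 25 + 7 + 12 + 28 + 14 + 23 = 133
Option B: 13 + 28 + 22 + 17 + 25 + 28 + 22 = 155
Option C: 20 + 28 + 14 + 16 + 25 + 7 + 22 = 132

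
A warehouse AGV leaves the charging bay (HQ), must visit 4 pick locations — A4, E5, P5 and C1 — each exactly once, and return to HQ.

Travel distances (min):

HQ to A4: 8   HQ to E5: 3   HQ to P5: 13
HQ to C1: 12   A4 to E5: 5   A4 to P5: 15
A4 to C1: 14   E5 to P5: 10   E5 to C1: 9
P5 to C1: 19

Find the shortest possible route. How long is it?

Shortest round trip = 54 min.

There are 12 distinct closed tours to check (reversals are equivalent).
HQ→A4→E5→P5→C1→HQ: 8+5+10+19+12 = 54
HQ→A4→E5→C1→P5→HQ: 8+5+9+19+13 = 54
HQ→A4→P5→E5→C1→HQ: 8+15+10+9+12 = 54
HQ→A4→P5→C1→E5→HQ: 8+15+19+9+3 = 54
HQ→A4→C1→E5→P5→HQ: 8+14+9+10+13 = 54
HQ→A4→C1→P5→E5→HQ: 8+14+19+10+3 = 54
HQ→E5→A4→P5→C1→HQ: 3+5+15+19+12 = 54
HQ→E5→A4→C1→P5→HQ: 3+5+14+19+13 = 54
HQ→E5→P5→A4→C1→HQ: 3+10+15+14+12 = 54
HQ→E5→C1→A4→P5→HQ: 3+9+14+15+13 = 54
HQ→P5→A4→E5→C1→HQ: 13+15+5+9+12 = 54
HQ→P5→E5→A4→C1→HQ: 13+10+5+14+12 = 54
The minimum is 54.
One optimal route: HQ → A4 → E5 → P5 → C1 → HQ (or its reverse).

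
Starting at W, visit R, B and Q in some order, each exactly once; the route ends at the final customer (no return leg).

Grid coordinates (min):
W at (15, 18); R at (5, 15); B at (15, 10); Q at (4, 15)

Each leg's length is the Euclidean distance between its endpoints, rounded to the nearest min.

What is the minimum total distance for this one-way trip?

Shortest open route: 20 min.

There are 3! = 6 possible orderings.
W → R → B → Q: 10+11+12 = 33
W → R → Q → B: 10+1+12 = 23
W → B → R → Q: 8+11+1 = 20
W → B → Q → R: 8+12+1 = 21
W → Q → R → B: 11+1+11 = 23
W → Q → B → R: 11+12+11 = 34
The minimum is 20.
One shortest path: W → B → R → Q.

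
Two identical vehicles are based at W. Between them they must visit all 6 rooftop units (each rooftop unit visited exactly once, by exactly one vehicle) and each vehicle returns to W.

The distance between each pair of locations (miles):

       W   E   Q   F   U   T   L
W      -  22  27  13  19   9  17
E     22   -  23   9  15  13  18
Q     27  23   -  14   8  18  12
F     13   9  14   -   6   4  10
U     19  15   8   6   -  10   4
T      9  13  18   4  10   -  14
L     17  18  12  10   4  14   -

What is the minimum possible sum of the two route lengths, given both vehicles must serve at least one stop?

92 miles — the smallest possible combined total.

Try each way of splitting the stops between the two vehicles (each non-empty) and, for each split, find the best tour for each vehicle:
  {E} + {Q, F, U, T, L}: 44 + 56 = 100
  {Q} + {E, F, U, T, L}: 54 + 58 = 112
  {E, Q} + {F, U, T, L}: 72 + 40 = 112
  {F} + {E, Q, U, T, L}: 26 + 74 = 100
  {E, F} + {Q, U, T, L}: 44 + 56 = 100
  {Q, F} + {E, U, T, L}: 54 + 58 = 112
  … (31 splits in total)
  {T} + {E, Q, F, U, L}: 18 + 74 = 92  ← best
Best: vehicle 1 W → T → W = 18; vehicle 2 W → E → F → Q → U → L → W = 74; combined 92.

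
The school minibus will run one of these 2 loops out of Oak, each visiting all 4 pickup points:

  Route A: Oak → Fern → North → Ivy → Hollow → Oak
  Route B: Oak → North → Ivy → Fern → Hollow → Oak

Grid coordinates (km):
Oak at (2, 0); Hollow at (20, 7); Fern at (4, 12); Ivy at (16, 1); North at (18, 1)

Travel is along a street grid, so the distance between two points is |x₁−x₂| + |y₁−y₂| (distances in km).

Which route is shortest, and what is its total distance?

76 km — Route A is the shortest.

Route A: 14 + 25 + 2 + 10 + 25 = 76
Route B: 17 + 2 + 23 + 21 + 25 = 88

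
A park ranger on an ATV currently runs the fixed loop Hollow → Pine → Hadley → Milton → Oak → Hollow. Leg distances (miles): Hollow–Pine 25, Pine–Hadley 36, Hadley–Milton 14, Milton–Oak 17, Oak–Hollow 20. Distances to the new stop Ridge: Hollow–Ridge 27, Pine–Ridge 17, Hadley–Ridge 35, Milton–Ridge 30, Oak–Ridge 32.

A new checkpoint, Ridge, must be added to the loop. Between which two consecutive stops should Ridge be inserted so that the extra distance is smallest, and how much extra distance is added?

Minimum extra distance: 16 miles, inserting Ridge between Pine and Hadley.

Insertion cost between consecutive stops i–j is d(i,Ridge) + d(Ridge,j) − d(i,j):
  between Hollow and Pine: 27 + 17 − 25 = 19
  between Pine and Hadley: 17 + 35 − 36 = 16
  between Hadley and Milton: 35 + 30 − 14 = 51
  between Milton and Oak: 30 + 32 − 17 = 45
  between Oak and Hollow: 32 + 27 − 20 = 39
Cheapest insertion is between Pine and Hadley, adding 16.
New total = 112 + 16 = 128.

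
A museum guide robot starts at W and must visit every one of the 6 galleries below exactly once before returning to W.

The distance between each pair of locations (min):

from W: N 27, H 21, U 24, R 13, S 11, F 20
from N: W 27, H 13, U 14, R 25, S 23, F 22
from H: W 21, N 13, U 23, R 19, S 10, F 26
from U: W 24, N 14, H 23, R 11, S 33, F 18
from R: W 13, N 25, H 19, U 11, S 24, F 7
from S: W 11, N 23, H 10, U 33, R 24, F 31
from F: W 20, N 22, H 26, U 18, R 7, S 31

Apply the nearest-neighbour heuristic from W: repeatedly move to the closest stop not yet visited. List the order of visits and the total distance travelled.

From W: distances to unvisited — S=11, R=13, F=20, H=21, U=24, N=27. Nearest is S (11).
From S: distances to unvisited — H=10, N=23, R=24, F=31, U=33. Nearest is H (10).
From H: distances to unvisited — N=13, R=19, U=23, F=26. Nearest is N (13).
From N: distances to unvisited — U=14, F=22, R=25. Nearest is U (14).
From U: distances to unvisited — R=11, F=18. Nearest is R (11).
From R: distances to unvisited — F=7. Nearest is F (7).
Return F→W: 20.
Total = 11 + 10 + 13 + 14 + 11 + 7 + 20 = 86.

Total distance 86 min via the nearest-neighbour route W → S → H → N → U → R → F → W.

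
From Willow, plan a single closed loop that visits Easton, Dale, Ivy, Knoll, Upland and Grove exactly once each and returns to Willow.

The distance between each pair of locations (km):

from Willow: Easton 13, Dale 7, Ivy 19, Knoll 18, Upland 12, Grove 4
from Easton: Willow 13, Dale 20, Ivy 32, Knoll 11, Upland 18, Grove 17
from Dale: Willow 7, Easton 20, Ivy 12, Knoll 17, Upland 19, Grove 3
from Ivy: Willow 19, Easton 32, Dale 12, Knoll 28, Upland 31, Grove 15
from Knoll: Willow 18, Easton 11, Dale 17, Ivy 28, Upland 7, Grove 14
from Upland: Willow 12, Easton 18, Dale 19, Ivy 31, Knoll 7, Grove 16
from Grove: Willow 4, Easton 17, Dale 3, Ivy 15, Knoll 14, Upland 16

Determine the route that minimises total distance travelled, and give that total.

Willow→Easton→Dale→Ivy→Knoll→Upland→Grove→Willow: 13+20+12+28+7+16+4 = 100
Willow→Easton→Dale→Ivy→Knoll→Grove→Upland→Willow: 13+20+12+28+14+16+12 = 115
Willow→Easton→Dale→Ivy→Upland→Knoll→Grove→Willow: 13+20+12+31+7+14+4 = 101
Willow→Easton→Dale→Ivy→Upland→Grove→Knoll→Willow: 13+20+12+31+16+14+18 = 124
Willow→Easton→Dale→Ivy→Grove→Knoll→Upland→Willow: 13+20+12+15+14+7+12 = 93
Willow→Easton→Dale→Ivy→Grove→Upland→Knoll→Willow: 13+20+12+15+16+7+18 = 101
Willow→Easton→Dale→Knoll→Ivy→Upland→Grove→Willow: 13+20+17+28+31+16+4 = 129
Willow→Easton→Dale→Knoll→Ivy→Grove→Upland→Willow: 13+20+17+28+15+16+12 = 121
… (352 more)
Willow→Easton→Knoll→Upland→Dale→Ivy→Grove→Willow: 13+11+7+19+12+15+4 = 81  ← best
The minimum is 81.
One optimal route: Willow → Easton → Knoll → Upland → Dale → Ivy → Grove → Willow (or its reverse).

81 km — the shortest possible round trip.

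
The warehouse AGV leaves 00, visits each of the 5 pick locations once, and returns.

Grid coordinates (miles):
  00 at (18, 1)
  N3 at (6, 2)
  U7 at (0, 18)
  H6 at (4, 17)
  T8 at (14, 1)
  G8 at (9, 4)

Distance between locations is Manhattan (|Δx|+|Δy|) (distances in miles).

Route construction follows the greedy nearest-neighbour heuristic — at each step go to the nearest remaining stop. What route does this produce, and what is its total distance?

74 miles along 00 → T8 → G8 → N3 → H6 → U7 → 00.

At 00 the remaining stops are T8 4, G8 12, N3 13, H6 30, U7 35; go to T8.
At T8 the remaining stops are G8 8, N3 9, H6 26, U7 31; go to G8.
At G8 the remaining stops are N3 5, H6 18, U7 23; go to N3.
At N3 the remaining stops are H6 17, U7 22; go to H6.
At H6 the remaining stops are U7 5; go to U7.
Return U7→00: 35.
Total = 4 + 8 + 5 + 17 + 5 + 35 = 74.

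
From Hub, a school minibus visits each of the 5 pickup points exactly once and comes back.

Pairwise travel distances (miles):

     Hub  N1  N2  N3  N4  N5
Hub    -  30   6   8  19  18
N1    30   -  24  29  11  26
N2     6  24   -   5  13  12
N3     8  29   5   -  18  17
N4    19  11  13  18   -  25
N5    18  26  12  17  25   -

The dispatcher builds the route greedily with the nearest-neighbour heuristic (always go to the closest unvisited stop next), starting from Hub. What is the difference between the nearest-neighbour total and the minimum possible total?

The nearest-neighbour route is 13 miles longer than optimal.

Hub: N2=6, N3=8, N5=18, N4=19, N1=30 ⇒ N2
N2: N3=5, N5=12, N4=13, N1=24 ⇒ N3
N3: N5=17, N4=18, N1=29 ⇒ N5
N5: N4=25, N1=26 ⇒ N4
N4: N1=11 ⇒ N1
NN route Hub → N2 → N3 → N5 → N4 → N1 → Hub costs 94.
Optimal: Hub → N2 → N4 → N1 → N5 → N3 → Hub costs 81 (by enumerating all 60 distinct tours).
Excess = 94 − 81 = 13.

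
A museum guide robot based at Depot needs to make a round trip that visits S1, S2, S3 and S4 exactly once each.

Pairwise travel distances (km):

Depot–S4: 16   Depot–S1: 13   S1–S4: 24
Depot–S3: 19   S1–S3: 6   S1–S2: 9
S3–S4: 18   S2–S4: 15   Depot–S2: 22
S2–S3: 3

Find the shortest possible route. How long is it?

Depot-S1-S2-S3-S4-Depot: 13+9+3+18+16 = 59
Depot-S1-S2-S4-S3-Depot: 13+9+15+18+19 = 74
Depot-S1-S3-S2-S4-Depot: 13+6+3+15+16 = 53
Depot-S1-S3-S4-S2-Depot: 13+6+18+15+22 = 74
Depot-S1-S4-S2-S3-Depot: 13+24+15+3+19 = 74
Depot-S1-S4-S3-S2-Depot: 13+24+18+3+22 = 80
Depot-S2-S1-S3-S4-Depot: 22+9+6+18+16 = 71
Depot-S2-S1-S4-S3-Depot: 22+9+24+18+19 = 92
Depot-S2-S3-S1-S4-Depot: 22+3+6+24+16 = 71
Depot-S2-S4-S1-S3-Depot: 22+15+24+6+19 = 86
Depot-S3-S1-S2-S4-Depot: 19+6+9+15+16 = 65
Depot-S3-S2-S1-S4-Depot: 19+3+9+24+16 = 71
The minimum is 53.
One optimal route: Depot → S1 → S3 → S2 → S4 → Depot (or its reverse).

Minimum total distance: 53 km.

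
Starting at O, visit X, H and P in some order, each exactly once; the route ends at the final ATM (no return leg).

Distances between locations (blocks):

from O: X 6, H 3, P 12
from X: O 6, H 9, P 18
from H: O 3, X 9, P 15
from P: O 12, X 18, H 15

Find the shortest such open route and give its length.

Shortest open route: 30 blocks.

There are 3! = 6 possible orderings.
O - X - H - P: 6+9+15 = 30
O - X - P - H: 6+18+15 = 39
O - H - X - P: 3+9+18 = 30
O - H - P - X: 3+15+18 = 36
O - P - X - H: 12+18+9 = 39
O - P - H - X: 12+15+9 = 36
The minimum is 30.
One shortest path: O → X → H → P.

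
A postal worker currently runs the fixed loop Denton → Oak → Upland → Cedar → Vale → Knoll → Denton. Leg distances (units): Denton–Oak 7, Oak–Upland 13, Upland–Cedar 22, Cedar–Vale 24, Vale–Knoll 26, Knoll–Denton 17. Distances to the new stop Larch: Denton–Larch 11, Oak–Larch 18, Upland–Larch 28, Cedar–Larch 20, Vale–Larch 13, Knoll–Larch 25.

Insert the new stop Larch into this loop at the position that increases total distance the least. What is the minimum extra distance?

Insertion cost between consecutive stops i–j is d(i,Larch) + d(Larch,j) − d(i,j):
  between Denton and Oak: 11 + 18 − 7 = 22
  between Oak and Upland: 18 + 28 − 13 = 33
  between Upland and Cedar: 28 + 20 − 22 = 26
  between Cedar and Vale: 20 + 13 − 24 = 9
  between Vale and Knoll: 13 + 25 − 26 = 12
  between Knoll and Denton: 25 + 11 − 17 = 19
Cheapest insertion is between Cedar and Vale, adding 9.
New total = 109 + 9 = 118.

Adding 9 by placing Larch on the Cedar–Vale leg.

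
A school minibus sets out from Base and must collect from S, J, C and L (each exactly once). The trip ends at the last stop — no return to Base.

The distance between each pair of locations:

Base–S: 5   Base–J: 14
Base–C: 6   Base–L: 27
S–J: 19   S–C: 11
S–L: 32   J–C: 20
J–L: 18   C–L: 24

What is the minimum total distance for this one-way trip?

There are 4! = 24 possible orderings.
Base - S - J - C - L: 5+19+20+24 = 68
Base - S - J - L - C: 5+19+18+24 = 66
Base - S - C - J - L: 5+11+20+18 = 54
Base - S - C - L - J: 5+11+24+18 = 58
Base - S - L - J - C: 5+32+18+20 = 75
Base - S - L - C - J: 5+32+24+20 = 81
Base - J - S - C - L: 14+19+11+24 = 68
Base - J - S - L - C: 14+19+32+24 = 89
Base - J - C - S - L: 14+20+11+32 = 77
Base - J - C - L - S: 14+20+24+32 = 90
Base - J - L - S - C: 14+18+32+11 = 75
Base - J - L - C - S: 14+18+24+11 = 67
Base - C - S - J - L: 6+11+19+18 = 54
Base - C - S - L - J: 6+11+32+18 = 67
… (10 more)
The minimum is 54.
One shortest path: Base → S → C → J → L.

54 — the minimum one-way total.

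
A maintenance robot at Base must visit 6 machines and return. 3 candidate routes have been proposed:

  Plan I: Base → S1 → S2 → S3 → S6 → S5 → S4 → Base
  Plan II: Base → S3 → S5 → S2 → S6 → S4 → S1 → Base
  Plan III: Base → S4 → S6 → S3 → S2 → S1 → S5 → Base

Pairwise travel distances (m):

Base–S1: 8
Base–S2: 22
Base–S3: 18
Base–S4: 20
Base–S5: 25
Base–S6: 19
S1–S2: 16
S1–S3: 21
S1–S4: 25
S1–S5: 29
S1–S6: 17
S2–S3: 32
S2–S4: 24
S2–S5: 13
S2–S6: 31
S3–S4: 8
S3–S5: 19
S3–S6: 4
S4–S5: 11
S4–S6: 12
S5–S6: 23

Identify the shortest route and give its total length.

114 m — Plan I is the shortest.

Plan I: 8 + 16 + 32 + 4 + 23 + 11 + 20 = 114
Plan II: 18 + 19 + 13 + 31 + 12 + 25 + 8 = 126
Plan III: 20 + 12 + 4 + 32 + 16 + 29 + 25 = 138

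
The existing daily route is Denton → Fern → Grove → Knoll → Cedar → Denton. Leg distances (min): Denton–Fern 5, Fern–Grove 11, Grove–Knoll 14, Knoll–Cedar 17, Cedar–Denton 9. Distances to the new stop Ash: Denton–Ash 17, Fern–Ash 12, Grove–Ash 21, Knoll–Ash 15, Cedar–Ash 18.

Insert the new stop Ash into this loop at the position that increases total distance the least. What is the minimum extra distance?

Adding 16 min by placing Ash on the Knoll–Cedar leg.

Insertion cost between consecutive stops i–j is d(i,Ash) + d(Ash,j) − d(i,j):
  between Denton and Fern: 17 + 12 − 5 = 24
  between Fern and Grove: 12 + 21 − 11 = 22
  between Grove and Knoll: 21 + 15 − 14 = 22
  between Knoll and Cedar: 15 + 18 − 17 = 16
  between Cedar and Denton: 18 + 17 − 9 = 26
Cheapest insertion is between Knoll and Cedar, adding 16.
New total = 56 + 16 = 72.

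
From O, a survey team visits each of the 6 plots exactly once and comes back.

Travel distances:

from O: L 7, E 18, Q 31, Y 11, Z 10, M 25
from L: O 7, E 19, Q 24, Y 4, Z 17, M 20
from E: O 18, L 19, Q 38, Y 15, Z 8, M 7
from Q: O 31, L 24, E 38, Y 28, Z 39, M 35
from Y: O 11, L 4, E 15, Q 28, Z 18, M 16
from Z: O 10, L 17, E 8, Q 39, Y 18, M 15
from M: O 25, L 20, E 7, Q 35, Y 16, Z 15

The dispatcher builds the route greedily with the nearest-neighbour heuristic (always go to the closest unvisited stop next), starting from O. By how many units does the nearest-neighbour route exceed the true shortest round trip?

Excess over optimum: 19.

O: L=7, Z=10, Y=11, E=18, M=25, Q=31 ⇒ L
L: Y=4, Z=17, E=19, M=20, Q=24 ⇒ Y
Y: E=15, M=16, Z=18, Q=28 ⇒ E
E: M=7, Z=8, Q=38 ⇒ M
M: Z=15, Q=35 ⇒ Z
Z: Q=39 ⇒ Q
NN route O → L → Y → E → M → Z → Q → O costs 118.
Optimal: O → L → Y → Q → M → E → Z → O costs 99 (by enumerating all 360 distinct tours).
Excess = 118 − 99 = 19.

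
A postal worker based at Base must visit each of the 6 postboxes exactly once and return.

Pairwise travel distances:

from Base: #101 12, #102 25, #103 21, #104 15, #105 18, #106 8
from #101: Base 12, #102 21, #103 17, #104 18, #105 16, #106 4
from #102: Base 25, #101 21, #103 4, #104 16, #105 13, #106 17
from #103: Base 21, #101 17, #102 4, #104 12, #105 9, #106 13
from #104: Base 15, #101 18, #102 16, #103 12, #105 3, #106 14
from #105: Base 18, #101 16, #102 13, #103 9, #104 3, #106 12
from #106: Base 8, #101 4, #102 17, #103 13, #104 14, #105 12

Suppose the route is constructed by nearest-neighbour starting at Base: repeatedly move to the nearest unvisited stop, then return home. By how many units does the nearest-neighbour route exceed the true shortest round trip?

Base: #106=8, #101=12, #104=15, #105=18, #103=21, #102=25 ⇒ #106
#106: #101=4, #105=12, #103=13, #104=14, #102=17 ⇒ #101
#101: #105=16, #103=17, #104=18, #102=21 ⇒ #105
#105: #104=3, #103=9, #102=13 ⇒ #104
#104: #103=12, #102=16 ⇒ #103
#103: #102=4 ⇒ #102
NN route Base → #106 → #101 → #105 → #104 → #103 → #102 → Base costs 72.
Optimal: Base → #101 → #106 → #102 → #103 → #105 → #104 → Base costs 64 (by enumerating all 360 distinct tours).
Excess = 72 − 64 = 8.

Excess over optimum: 8.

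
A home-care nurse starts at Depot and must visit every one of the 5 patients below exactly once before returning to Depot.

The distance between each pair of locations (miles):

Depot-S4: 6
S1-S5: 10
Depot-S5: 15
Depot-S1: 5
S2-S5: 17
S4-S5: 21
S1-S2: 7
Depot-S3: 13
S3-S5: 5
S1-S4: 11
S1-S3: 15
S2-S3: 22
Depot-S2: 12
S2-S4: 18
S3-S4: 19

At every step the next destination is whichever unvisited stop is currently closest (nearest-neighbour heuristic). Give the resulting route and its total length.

Total distance 59 miles via the nearest-neighbour route Depot → S1 → S2 → S5 → S3 → S4 → Depot.

Depot → [S1:5 / S4:6 / S2:12 / S3:13 / S5:15] → S1 (5)
S1 → [S2:7 / S5:10 / S4:11 / S3:15] → S2 (7)
S2 → [S5:17 / S4:18 / S3:22] → S5 (17)
S5 → [S3:5 / S4:21] → S3 (5)
S3 → [S4:19] → S4 (19)
Return S4→Depot: 6.
Total = 5 + 7 + 17 + 5 + 19 + 6 = 59.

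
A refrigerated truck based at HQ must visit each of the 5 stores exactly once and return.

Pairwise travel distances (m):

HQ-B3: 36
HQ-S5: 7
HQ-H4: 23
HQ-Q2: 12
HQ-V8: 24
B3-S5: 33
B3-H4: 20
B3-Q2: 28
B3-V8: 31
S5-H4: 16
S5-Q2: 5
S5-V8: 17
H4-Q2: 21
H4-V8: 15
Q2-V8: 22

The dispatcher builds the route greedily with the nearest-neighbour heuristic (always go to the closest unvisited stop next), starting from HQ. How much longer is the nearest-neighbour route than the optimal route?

Excess over optimum: 16 m.

From HQ: S5=7, Q2=12, H4=23, V8=24, B3=36 → choose S5 (7).
From S5: Q2=5, H4=16, V8=17, B3=33 → choose Q2 (5).
From Q2: H4=21, V8=22, B3=28 → choose H4 (21).
From H4: V8=15, B3=20 → choose V8 (15).
From V8: B3=31 → choose B3 (31).
NN route HQ → S5 → Q2 → H4 → V8 → B3 → HQ costs 115.
Optimal: HQ → S5 → Q2 → B3 → H4 → V8 → HQ costs 99 (by enumerating all 60 distinct tours).
Excess = 115 − 99 = 16.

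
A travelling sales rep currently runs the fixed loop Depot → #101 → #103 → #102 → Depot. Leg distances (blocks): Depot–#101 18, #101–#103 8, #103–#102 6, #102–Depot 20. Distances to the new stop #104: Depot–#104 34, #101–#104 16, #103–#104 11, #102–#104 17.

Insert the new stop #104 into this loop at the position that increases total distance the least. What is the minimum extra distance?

Insertion cost between consecutive stops i–j is d(i,#104) + d(#104,j) − d(i,j):
  between Depot and #101: 34 + 16 − 18 = 32
  between #101 and #103: 16 + 11 − 8 = 19
  between #103 and #102: 11 + 17 − 6 = 22
  between #102 and Depot: 17 + 34 − 20 = 31
Cheapest insertion is between #101 and #103, adding 19.
New total = 52 + 19 = 71.

Minimum extra distance: 19 blocks, inserting #104 between #101 and #103.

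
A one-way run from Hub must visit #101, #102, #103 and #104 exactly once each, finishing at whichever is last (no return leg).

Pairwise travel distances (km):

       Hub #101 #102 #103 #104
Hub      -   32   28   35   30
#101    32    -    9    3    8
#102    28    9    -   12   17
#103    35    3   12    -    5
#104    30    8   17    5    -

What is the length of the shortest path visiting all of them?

There are 4! = 24 possible orderings.
Hub - #101 - #102 - #103 - #104: 32+9+12+5 = 58
Hub - #101 - #102 - #104 - #103: 32+9+17+5 = 63
Hub - #101 - #103 - #102 - #104: 32+3+12+17 = 64
Hub - #101 - #103 - #104 - #102: 32+3+5+17 = 57
Hub - #101 - #104 - #102 - #103: 32+8+17+12 = 69
Hub - #101 - #104 - #103 - #102: 32+8+5+12 = 57
Hub - #102 - #101 - #103 - #104: 28+9+3+5 = 45
Hub - #102 - #101 - #104 - #103: 28+9+8+5 = 50
Hub - #102 - #103 - #101 - #104: 28+12+3+8 = 51
Hub - #102 - #103 - #104 - #101: 28+12+5+8 = 53
Hub - #102 - #104 - #101 - #103: 28+17+8+3 = 56
Hub - #102 - #104 - #103 - #101: 28+17+5+3 = 53
Hub - #103 - #101 - #102 - #104: 35+3+9+17 = 64
Hub - #103 - #101 - #104 - #102: 35+3+8+17 = 63
… (10 more)
The minimum is 45.
One shortest path: Hub → #102 → #101 → #103 → #104.

Minimum one-way distance = 45 km.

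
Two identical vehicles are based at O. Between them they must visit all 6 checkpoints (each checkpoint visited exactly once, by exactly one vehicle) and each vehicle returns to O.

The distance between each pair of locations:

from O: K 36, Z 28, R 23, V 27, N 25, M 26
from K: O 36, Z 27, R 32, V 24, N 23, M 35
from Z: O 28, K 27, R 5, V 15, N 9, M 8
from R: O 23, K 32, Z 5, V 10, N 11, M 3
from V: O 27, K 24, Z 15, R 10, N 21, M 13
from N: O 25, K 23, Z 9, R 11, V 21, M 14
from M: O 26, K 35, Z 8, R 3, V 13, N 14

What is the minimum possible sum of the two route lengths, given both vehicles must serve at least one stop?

154 — the smallest possible combined total.

Check every non-empty split of the stops between the two vehicles; for each half take its own optimal tour:
  {K} + {Z, R, V, N, M}: 72 + 82 = 154
  {Z} + {K, R, V, N, M}: 56 + 111 = 167
  {K, Z} + {R, V, N, M}: 91 + 79 = 170
  {R} + {K, Z, V, N, M}: 46 + 115 = 161
  {K, R} + {Z, V, N, M}: 91 + 82 = 173
  {Z, R} + {K, V, N, M}: 56 + 111 = 167
  … (31 splits in total)
Best: vehicle 1 O → K → O = 72; vehicle 2 O → V → R → M → Z → N → O = 82; combined 154.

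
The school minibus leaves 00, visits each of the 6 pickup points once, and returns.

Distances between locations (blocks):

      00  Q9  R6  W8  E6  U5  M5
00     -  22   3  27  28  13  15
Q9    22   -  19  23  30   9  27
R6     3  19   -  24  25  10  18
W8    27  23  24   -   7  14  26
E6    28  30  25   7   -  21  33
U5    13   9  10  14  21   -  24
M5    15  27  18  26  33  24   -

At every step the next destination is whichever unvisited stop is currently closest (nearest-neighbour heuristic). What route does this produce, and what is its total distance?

Nearest-neighbour total = 100 blocks; route 00 → R6 → U5 → Q9 → W8 → E6 → M5 → 00.

From 00: distances to unvisited — R6=3, U5=13, M5=15, Q9=22, W8=27, E6=28. Nearest is R6 (3).
From R6: distances to unvisited — U5=10, M5=18, Q9=19, W8=24, E6=25. Nearest is U5 (10).
From U5: distances to unvisited — Q9=9, W8=14, E6=21, M5=24. Nearest is Q9 (9).
From Q9: distances to unvisited — W8=23, M5=27, E6=30. Nearest is W8 (23).
From W8: distances to unvisited — E6=7, M5=26. Nearest is E6 (7).
From E6: distances to unvisited — M5=33. Nearest is M5 (33).
Return M5→00: 15.
Total = 3 + 10 + 9 + 23 + 7 + 33 + 15 = 100.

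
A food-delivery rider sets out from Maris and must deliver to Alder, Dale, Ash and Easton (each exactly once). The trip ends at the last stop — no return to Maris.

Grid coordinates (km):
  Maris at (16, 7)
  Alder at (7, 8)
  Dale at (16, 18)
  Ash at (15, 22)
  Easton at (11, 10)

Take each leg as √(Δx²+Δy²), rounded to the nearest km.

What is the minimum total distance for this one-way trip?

There are 4! = 24 possible orderings.
Maris - Alder - Dale - Ash - Easton: 9+13+4+13 = 39
Maris - Alder - Dale - Easton - Ash: 9+13+9+13 = 44
Maris - Alder - Ash - Dale - Easton: 9+16+4+9 = 38
Maris - Alder - Ash - Easton - Dale: 9+16+13+9 = 47
Maris - Alder - Easton - Dale - Ash: 9+4+9+4 = 26
Maris - Alder - Easton - Ash - Dale: 9+4+13+4 = 30
Maris - Dale - Alder - Ash - Easton: 11+13+16+13 = 53
Maris - Dale - Alder - Easton - Ash: 11+13+4+13 = 41
Maris - Dale - Ash - Alder - Easton: 11+4+16+4 = 35
Maris - Dale - Ash - Easton - Alder: 11+4+13+4 = 32
Maris - Dale - Easton - Alder - Ash: 11+9+4+16 = 40
Maris - Dale - Easton - Ash - Alder: 11+9+13+16 = 49
Maris - Ash - Alder - Dale - Easton: 15+16+13+9 = 53
Maris - Ash - Alder - Easton - Dale: 15+16+4+9 = 44
… (10 more)
The minimum is 26.
One shortest path: Maris → Alder → Easton → Dale → Ash.

Minimum one-way distance = 26 km.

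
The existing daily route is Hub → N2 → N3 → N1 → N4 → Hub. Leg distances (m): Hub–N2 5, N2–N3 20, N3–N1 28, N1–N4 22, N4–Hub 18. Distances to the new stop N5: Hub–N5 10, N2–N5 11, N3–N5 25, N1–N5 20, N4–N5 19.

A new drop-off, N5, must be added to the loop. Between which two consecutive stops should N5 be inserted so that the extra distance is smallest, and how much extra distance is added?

Insertion cost between consecutive stops i–j is d(i,N5) + d(N5,j) − d(i,j):
  between Hub and N2: 10 + 11 − 5 = 16
  between N2 and N3: 11 + 25 − 20 = 16
  between N3 and N1: 25 + 20 − 28 = 17
  between N1 and N4: 20 + 19 − 22 = 17
  between N4 and Hub: 19 + 10 − 18 = 11
Cheapest insertion is between N4 and Hub, adding 11.
New total = 93 + 11 = 104.

+11 m — insert N5 between N4 and Hub.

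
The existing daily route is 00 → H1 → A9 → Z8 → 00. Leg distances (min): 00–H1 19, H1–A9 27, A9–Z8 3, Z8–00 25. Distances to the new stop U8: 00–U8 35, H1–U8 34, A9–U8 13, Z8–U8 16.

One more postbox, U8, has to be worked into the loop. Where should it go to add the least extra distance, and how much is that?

Insertion cost between consecutive stops i–j is d(i,U8) + d(U8,j) − d(i,j):
  between 00 and H1: 35 + 34 − 19 = 50
  between H1 and A9: 34 + 13 − 27 = 20
  between A9 and Z8: 13 + 16 − 3 = 26
  between Z8 and 00: 16 + 35 − 25 = 26
Cheapest insertion is between H1 and A9, adding 20.
New total = 74 + 20 = 94.

+20 min — insert U8 between H1 and A9.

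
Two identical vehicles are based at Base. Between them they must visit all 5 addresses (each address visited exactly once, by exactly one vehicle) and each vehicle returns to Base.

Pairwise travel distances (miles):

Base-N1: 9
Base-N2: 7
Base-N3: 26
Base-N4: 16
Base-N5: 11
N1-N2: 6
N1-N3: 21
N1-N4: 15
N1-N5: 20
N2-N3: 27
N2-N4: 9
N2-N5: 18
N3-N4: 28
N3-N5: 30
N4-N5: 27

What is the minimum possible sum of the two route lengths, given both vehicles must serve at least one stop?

Try each way of splitting the stops between the two vehicles (each non-empty) and, for each split, find the best tour for each vehicle:
  {N1} + {N2, N3, N4, N5}: 18 + 85 = 103
  {N2} + {N1, N3, N4, N5}: 14 + 93 = 107
  {N1, N2} + {N3, N4, N5}: 22 + 85 = 107
  {N3} + {N1, N2, N4, N5}: 52 + 62 = 114
  {N1, N3} + {N2, N4, N5}: 56 + 54 = 110
  {N2, N3} + {N1, N4, N5}: 60 + 62 = 122
  … (15 splits in total)
  {N1, N2, N3, N4} + {N5}: 74 + 22 = 96  ← best
Best: vehicle 1 Base → N1 → N3 → N4 → N2 → Base = 74; vehicle 2 Base → N5 → Base = 22; combined 96.

96 miles — the smallest possible combined total.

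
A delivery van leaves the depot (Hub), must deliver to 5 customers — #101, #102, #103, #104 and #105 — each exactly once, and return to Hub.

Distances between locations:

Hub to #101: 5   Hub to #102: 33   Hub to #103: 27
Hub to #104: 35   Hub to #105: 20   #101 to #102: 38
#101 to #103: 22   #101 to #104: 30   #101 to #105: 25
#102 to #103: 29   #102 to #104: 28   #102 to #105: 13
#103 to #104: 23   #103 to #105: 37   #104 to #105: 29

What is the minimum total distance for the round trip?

Hub → #101 → #102 → #103 → #104 → #105 → Hub: 5+38+29+23+29+20 = 144
Hub → #101 → #102 → #103 → #105 → #104 → Hub: 5+38+29+37+29+35 = 173
Hub → #101 → #102 → #104 → #103 → #105 → Hub: 5+38+28+23+37+20 = 151
Hub → #101 → #102 → #104 → #105 → #103 → Hub: 5+38+28+29+37+27 = 164
Hub → #101 → #102 → #105 → #103 → #104 → Hub: 5+38+13+37+23+35 = 151
Hub → #101 → #102 → #105 → #104 → #103 → Hub: 5+38+13+29+23+27 = 135
Hub → #101 → #103 → #102 → #104 → #105 → Hub: 5+22+29+28+29+20 = 133
Hub → #101 → #103 → #102 → #105 → #104 → Hub: 5+22+29+13+29+35 = 133
Hub → #101 → #103 → #104 → #102 → #105 → Hub: 5+22+23+28+13+20 = 111
Hub → #101 → #103 → #104 → #105 → #102 → Hub: 5+22+23+29+13+33 = 125
Hub → #101 → #103 → #105 → #102 → #104 → Hub: 5+22+37+13+28+35 = 140
Hub → #101 → #103 → #105 → #104 → #102 → Hub: 5+22+37+29+28+33 = 154
Hub → #101 → #104 → #102 → #103 → #105 → Hub: 5+30+28+29+37+20 = 149
Hub → #101 → #104 → #102 → #105 → #103 → Hub: 5+30+28+13+37+27 = 140
… (46 more)
The minimum is 111.
One optimal route: Hub → #101 → #103 → #104 → #102 → #105 → Hub (or its reverse).

111 — the shortest possible round trip.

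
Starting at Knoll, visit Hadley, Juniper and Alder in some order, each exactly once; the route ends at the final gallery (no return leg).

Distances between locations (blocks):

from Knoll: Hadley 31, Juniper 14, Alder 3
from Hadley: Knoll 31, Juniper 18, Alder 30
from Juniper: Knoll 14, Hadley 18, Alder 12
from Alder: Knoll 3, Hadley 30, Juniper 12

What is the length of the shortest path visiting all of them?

There are 3! = 6 possible orderings.
Knoll→Hadley→Juniper→Alder: 31+18+12 = 61
Knoll→Hadley→Alder→Juniper: 31+30+12 = 73
Knoll→Juniper→Hadley→Alder: 14+18+30 = 62
Knoll→Juniper→Alder→Hadley: 14+12+30 = 56
Knoll→Alder→Hadley→Juniper: 3+30+18 = 51
Knoll→Alder→Juniper→Hadley: 3+12+18 = 33
The minimum is 33.
One shortest path: Knoll → Alder → Juniper → Hadley.

Shortest open route: 33 blocks.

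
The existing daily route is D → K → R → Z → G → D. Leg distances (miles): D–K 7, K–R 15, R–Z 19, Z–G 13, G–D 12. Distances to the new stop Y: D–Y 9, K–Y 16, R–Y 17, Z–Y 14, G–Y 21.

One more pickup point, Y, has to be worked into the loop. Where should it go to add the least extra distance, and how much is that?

+12 miles — insert Y between R and Z.

Insertion cost between consecutive stops i–j is d(i,Y) + d(Y,j) − d(i,j):
  between D and K: 9 + 16 − 7 = 18
  between K and R: 16 + 17 − 15 = 18
  between R and Z: 17 + 14 − 19 = 12
  between Z and G: 14 + 21 − 13 = 22
  between G and D: 21 + 9 − 12 = 18
Cheapest insertion is between R and Z, adding 12.
New total = 66 + 12 = 78.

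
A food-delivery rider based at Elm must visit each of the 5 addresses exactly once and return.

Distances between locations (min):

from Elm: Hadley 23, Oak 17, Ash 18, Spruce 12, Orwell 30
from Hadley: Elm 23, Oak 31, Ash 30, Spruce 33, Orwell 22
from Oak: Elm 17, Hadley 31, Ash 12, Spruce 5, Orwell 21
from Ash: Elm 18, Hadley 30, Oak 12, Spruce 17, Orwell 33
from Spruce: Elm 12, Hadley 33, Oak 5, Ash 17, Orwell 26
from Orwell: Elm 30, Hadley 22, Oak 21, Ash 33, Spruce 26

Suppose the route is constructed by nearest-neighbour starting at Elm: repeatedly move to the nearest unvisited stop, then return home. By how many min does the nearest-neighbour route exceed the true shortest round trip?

Elm: Spruce=12, Oak=17, Ash=18, Hadley=23, Orwell=30 ⇒ Spruce
Spruce: Oak=5, Ash=17, Orwell=26, Hadley=33 ⇒ Oak
Oak: Ash=12, Orwell=21, Hadley=31 ⇒ Ash
Ash: Hadley=30, Orwell=33 ⇒ Hadley
Hadley: Orwell=22 ⇒ Orwell
NN route Elm → Spruce → Oak → Ash → Hadley → Orwell → Elm costs 111.
Optimal: Elm → Hadley → Orwell → Oak → Spruce → Ash → Elm costs 106 (by enumerating all 60 distinct tours).
Excess = 111 − 106 = 5.

5 min longer than the optimal tour.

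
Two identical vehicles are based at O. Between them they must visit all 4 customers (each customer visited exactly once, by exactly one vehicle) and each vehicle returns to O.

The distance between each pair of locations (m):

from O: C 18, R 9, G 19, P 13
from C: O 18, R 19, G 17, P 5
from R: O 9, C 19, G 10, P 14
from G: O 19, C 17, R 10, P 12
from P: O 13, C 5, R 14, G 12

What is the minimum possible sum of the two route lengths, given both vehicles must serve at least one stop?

There are 2^3 − 1 = 7 ways to divide the 4 stops into two non-empty groups. For each, the best each vehicle can do is its own shortest tour through its group:
  {C} + {R, G, P}: 36 + 44 = 80
  {R} + {C, G, P}: 18 + 54 = 72
  {C, R} + {G, P}: 46 + 44 = 90
  {G} + {C, R, P}: 38 + 46 = 84
  {C, G} + {R, P}: 54 + 36 = 90
  {R, G} + {C, P}: 38 + 36 = 74
  … (7 splits in total)
Best: vehicle 1 O → R → O = 18; vehicle 2 O → C → P → G → O = 54; combined 72.

Minimum combined distance: 72 m.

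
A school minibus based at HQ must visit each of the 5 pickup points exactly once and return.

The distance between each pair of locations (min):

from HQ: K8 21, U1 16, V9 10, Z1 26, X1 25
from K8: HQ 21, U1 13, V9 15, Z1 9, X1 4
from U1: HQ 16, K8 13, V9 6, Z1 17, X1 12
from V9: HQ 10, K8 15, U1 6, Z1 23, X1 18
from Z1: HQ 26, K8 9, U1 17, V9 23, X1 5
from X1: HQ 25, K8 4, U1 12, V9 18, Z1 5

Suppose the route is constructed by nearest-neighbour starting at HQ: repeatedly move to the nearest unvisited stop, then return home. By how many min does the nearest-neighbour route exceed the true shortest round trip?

HQ: V9=10, U1=16, K8=21, X1=25, Z1=26 ⇒ V9
V9: U1=6, K8=15, X1=18, Z1=23 ⇒ U1
U1: X1=12, K8=13, Z1=17 ⇒ X1
X1: K8=4, Z1=5 ⇒ K8
K8: Z1=9 ⇒ Z1
NN route HQ → V9 → U1 → X1 → K8 → Z1 → HQ costs 67.
Optimal: HQ → K8 → Z1 → X1 → U1 → V9 → HQ costs 63 (by enumerating all 60 distinct tours).
Excess = 67 − 63 = 4.

Excess over optimum: 4 min.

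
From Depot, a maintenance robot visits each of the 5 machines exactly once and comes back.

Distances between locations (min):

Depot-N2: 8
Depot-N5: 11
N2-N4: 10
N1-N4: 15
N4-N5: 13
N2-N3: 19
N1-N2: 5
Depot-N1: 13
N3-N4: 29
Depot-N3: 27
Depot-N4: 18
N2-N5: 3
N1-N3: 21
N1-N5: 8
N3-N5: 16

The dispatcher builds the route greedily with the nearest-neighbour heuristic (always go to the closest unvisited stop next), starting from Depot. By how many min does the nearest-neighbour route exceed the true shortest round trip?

The nearest-neighbour route is 9 min longer than optimal.

Depot: N2=8, N5=11, N1=13, N4=18, N3=27 ⇒ N2
N2: N5=3, N1=5, N4=10, N3=19 ⇒ N5
N5: N1=8, N4=13, N3=16 ⇒ N1
N1: N4=15, N3=21 ⇒ N4
N4: N3=29 ⇒ N3
NN route Depot → N2 → N5 → N1 → N4 → N3 → Depot costs 90.
Optimal: Depot → N1 → N3 → N5 → N2 → N4 → Depot costs 81 (by enumerating all 60 distinct tours).
Excess = 90 − 81 = 9.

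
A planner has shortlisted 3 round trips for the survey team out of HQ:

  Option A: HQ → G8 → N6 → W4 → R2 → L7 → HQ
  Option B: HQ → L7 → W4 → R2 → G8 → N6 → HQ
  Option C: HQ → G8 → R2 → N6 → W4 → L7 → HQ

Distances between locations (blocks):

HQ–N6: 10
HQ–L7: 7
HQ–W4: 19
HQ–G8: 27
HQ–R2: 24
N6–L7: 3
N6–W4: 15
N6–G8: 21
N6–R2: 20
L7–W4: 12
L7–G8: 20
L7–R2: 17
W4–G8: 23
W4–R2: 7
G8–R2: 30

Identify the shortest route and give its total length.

Option A: 27 + 21 + 15 + 7 + 17 + 7 = 94
Option B: 7 + 12 + 7 + 30 + 21 + 10 = 87
Option C: 27 + 30 + 20 + 15 + 12 + 7 = 111

Shortest is Option B, total 87 blocks.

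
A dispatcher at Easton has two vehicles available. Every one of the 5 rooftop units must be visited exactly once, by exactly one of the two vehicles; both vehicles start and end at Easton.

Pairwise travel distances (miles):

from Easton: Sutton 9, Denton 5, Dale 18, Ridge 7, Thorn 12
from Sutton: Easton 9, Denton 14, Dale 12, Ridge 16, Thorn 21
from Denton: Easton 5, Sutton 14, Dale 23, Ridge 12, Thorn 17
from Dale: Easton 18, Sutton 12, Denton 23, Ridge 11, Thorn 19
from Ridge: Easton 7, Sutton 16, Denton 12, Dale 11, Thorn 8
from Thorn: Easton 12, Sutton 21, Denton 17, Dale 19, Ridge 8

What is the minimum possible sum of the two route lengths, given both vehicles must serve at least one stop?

62 miles — the smallest possible combined total.

Try each way of splitting the stops between the two vehicles (each non-empty) and, for each split, find the best tour for each vehicle:
  {Sutton} + {Denton, Dale, Ridge, Thorn}: 18 + 59 = 77
  {Denton} + {Sutton, Dale, Ridge, Thorn}: 10 + 52 = 62
  {Sutton, Denton} + {Dale, Ridge, Thorn}: 28 + 49 = 77
  {Dale} + {Sutton, Denton, Ridge, Thorn}: 36 + 55 = 91
  {Sutton, Dale} + {Denton, Ridge, Thorn}: 39 + 37 = 76
  {Denton, Dale} + {Sutton, Ridge, Thorn}: 46 + 45 = 91
  … (15 splits in total)
Best: vehicle 1 Easton → Denton → Easton = 10; vehicle 2 Easton → Sutton → Dale → Ridge → Thorn → Easton = 52; combined 62.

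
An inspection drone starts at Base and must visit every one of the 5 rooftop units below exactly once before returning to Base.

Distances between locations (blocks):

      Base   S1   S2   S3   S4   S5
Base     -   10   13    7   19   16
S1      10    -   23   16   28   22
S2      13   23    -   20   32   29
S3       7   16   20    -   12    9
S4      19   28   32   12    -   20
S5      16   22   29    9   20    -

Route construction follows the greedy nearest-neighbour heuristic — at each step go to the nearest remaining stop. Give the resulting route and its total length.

Nearest-neighbour total = 100 blocks; route Base → S3 → S5 → S4 → S1 → S2 → Base.

Base → [S3:7 / S1:10 / S2:13 / S5:16 / S4:19] → S3 (7)
S3 → [S5:9 / S4:12 / S1:16 / S2:20] → S5 (9)
S5 → [S4:20 / S1:22 / S2:29] → S4 (20)
S4 → [S1:28 / S2:32] → S1 (28)
S1 → [S2:23] → S2 (23)
Return S2→Base: 13.
Total = 7 + 9 + 20 + 28 + 23 + 13 = 100.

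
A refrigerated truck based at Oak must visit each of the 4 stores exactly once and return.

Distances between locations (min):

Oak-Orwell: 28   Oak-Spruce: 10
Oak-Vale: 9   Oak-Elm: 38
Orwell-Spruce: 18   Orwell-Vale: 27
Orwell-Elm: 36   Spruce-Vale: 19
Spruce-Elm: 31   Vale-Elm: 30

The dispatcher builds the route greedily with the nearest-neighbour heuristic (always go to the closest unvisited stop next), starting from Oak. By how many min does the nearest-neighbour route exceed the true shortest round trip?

Oak: Vale=9, Spruce=10, Orwell=28, Elm=38 ⇒ Vale
Vale: Spruce=19, Orwell=27, Elm=30 ⇒ Spruce
Spruce: Orwell=18, Elm=31 ⇒ Orwell
Orwell: Elm=36 ⇒ Elm
NN route Oak → Vale → Spruce → Orwell → Elm → Oak costs 120.
Optimal: Oak → Spruce → Orwell → Elm → Vale → Oak costs 103 (by enumerating all 12 distinct tours).
Excess = 120 − 103 = 17.

Excess over optimum: 17 min.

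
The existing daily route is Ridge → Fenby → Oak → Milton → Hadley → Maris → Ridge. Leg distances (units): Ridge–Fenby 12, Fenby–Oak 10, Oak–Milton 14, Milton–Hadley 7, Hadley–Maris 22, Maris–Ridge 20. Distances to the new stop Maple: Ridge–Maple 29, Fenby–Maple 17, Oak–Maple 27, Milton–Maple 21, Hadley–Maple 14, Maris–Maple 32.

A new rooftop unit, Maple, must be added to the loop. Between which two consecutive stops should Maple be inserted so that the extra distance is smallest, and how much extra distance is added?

Insertion cost between consecutive stops i–j is d(i,Maple) + d(Maple,j) − d(i,j):
  between Ridge and Fenby: 29 + 17 − 12 = 34
  between Fenby and Oak: 17 + 27 − 10 = 34
  between Oak and Milton: 27 + 21 − 14 = 34
  between Milton and Hadley: 21 + 14 − 7 = 28
  between Hadley and Maris: 14 + 32 − 22 = 24
  between Maris and Ridge: 32 + 29 − 20 = 41
Cheapest insertion is between Hadley and Maris, adding 24.
New total = 85 + 24 = 109.

Minimum extra distance: 24, inserting Maple between Hadley and Maris.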